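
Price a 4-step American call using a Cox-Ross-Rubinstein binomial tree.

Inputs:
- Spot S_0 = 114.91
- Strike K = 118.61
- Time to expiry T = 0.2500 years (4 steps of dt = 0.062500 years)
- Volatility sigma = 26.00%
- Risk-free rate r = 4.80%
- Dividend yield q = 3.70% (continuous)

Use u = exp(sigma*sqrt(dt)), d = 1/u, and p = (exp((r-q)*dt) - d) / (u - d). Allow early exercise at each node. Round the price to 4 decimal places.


Answer: Price = V(0,0) = 4.6133

Derivation:
dt = T/N = 0.062500
u = exp(sigma*sqrt(dt)) = 1.067159; d = 1/u = 0.937067
p = (exp((r-q)*dt) - d) / (u - d) = 0.489042
Discount per step: exp(-r*dt) = 0.997004
Stock lattice S(k, i) with i counting down-moves:
  k=0: S(0,0) = 114.9100
  k=1: S(1,0) = 122.6272; S(1,1) = 107.6784
  k=2: S(2,0) = 130.8628; S(2,1) = 114.9100; S(2,2) = 100.9019
  k=3: S(3,0) = 139.6514; S(3,1) = 122.6272; S(3,2) = 107.6784; S(3,3) = 94.5519
  k=4: S(4,0) = 149.0302; S(4,1) = 130.8628; S(4,2) = 114.9100; S(4,3) = 100.9019; S(4,4) = 88.6015
Terminal payoffs V(N, i) = max(S_T - K, 0):
  V(4,0) = 30.420236; V(4,1) = 12.252770; V(4,2) = 0.000000; V(4,3) = 0.000000; V(4,4) = 0.000000
Backward induction: V(k, i) = exp(-r*dt) * [p * V(k+1, i) + (1-p) * V(k+1, i+1)]; then take max(V_cont, immediate exercise) for American.
  V(3,0) = exp(-r*dt) * [p*30.420236 + (1-p)*12.252770] = 21.074112; exercise = 21.041385; V(3,0) = max -> 21.074112
  V(3,1) = exp(-r*dt) * [p*12.252770 + (1-p)*0.000000] = 5.974173; exercise = 4.017243; V(3,1) = max -> 5.974173
  V(3,2) = exp(-r*dt) * [p*0.000000 + (1-p)*0.000000] = 0.000000; exercise = 0.000000; V(3,2) = max -> 0.000000
  V(3,3) = exp(-r*dt) * [p*0.000000 + (1-p)*0.000000] = 0.000000; exercise = 0.000000; V(3,3) = max -> 0.000000
  V(2,0) = exp(-r*dt) * [p*21.074112 + (1-p)*5.974173] = 13.318665; exercise = 12.252770; V(2,0) = max -> 13.318665
  V(2,1) = exp(-r*dt) * [p*5.974173 + (1-p)*0.000000] = 2.912871; exercise = 0.000000; V(2,1) = max -> 2.912871
  V(2,2) = exp(-r*dt) * [p*0.000000 + (1-p)*0.000000] = 0.000000; exercise = 0.000000; V(2,2) = max -> 0.000000
  V(1,0) = exp(-r*dt) * [p*13.318665 + (1-p)*2.912871] = 7.977775; exercise = 4.017243; V(1,0) = max -> 7.977775
  V(1,1) = exp(-r*dt) * [p*2.912871 + (1-p)*0.000000] = 1.420250; exercise = 0.000000; V(1,1) = max -> 1.420250
  V(0,0) = exp(-r*dt) * [p*7.977775 + (1-p)*1.420250] = 4.613296; exercise = 0.000000; V(0,0) = max -> 4.613296


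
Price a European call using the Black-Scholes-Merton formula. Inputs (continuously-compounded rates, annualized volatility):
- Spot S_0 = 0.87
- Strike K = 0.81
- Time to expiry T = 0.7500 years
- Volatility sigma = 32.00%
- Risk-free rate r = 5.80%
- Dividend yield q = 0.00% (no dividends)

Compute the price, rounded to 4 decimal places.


d1 = (ln(S/K) + (r - q + 0.5*sigma^2) * T) / (sigma * sqrt(T)) = 0.55338649
d2 = d1 - sigma * sqrt(T) = 0.27625837
exp(-rT) = 0.95743255; exp(-qT) = 1.00000000
C = S_0 * exp(-qT) * N(d1) - K * exp(-rT) * N(d2)
N(d1) = 0.71000061; N(d2) = 0.60882518
C = 0.8700 * 1.00000000 * 0.71000061 - 0.8100 * 0.95743255 * 0.60882518 = 0.1455

Answer: Price = 0.1455


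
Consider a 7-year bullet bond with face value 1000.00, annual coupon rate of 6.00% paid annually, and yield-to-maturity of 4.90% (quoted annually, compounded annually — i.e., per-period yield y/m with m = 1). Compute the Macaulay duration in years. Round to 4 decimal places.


Answer: Macaulay duration = 5.9549 years

Derivation:
Coupon per period c = face * coupon_rate / m = 60.000000
Periods per year m = 1; per-period yield y/m = 0.049000
Number of cashflows N = 7
Cashflows (t years, CF_t, discount factor 1/(1+y/m)^(m*t), PV):
  t = 1.0000: CF_t = 60.000000, DF = 0.953289, PV = 57.197331
  t = 2.0000: CF_t = 60.000000, DF = 0.908760, PV = 54.525577
  t = 3.0000: CF_t = 60.000000, DF = 0.866310, PV = 51.978625
  t = 4.0000: CF_t = 60.000000, DF = 0.825844, PV = 49.550643
  t = 5.0000: CF_t = 60.000000, DF = 0.787268, PV = 47.236076
  t = 6.0000: CF_t = 60.000000, DF = 0.750494, PV = 45.029624
  t = 7.0000: CF_t = 1060.000000, DF = 0.715437, PV = 758.363545
Price P = sum_t PV_t = 1063.881421
Macaulay numerator sum_t t * PV_t:
  t * PV_t at t = 1.0000: 57.197331
  t * PV_t at t = 2.0000: 109.051155
  t * PV_t at t = 3.0000: 155.935875
  t * PV_t at t = 4.0000: 198.202573
  t * PV_t at t = 5.0000: 236.180378
  t * PV_t at t = 6.0000: 270.177744
  t * PV_t at t = 7.0000: 5308.544814
Macaulay duration D = (sum_t t * PV_t) / P = 6335.289870 / 1063.881421 = 5.954883


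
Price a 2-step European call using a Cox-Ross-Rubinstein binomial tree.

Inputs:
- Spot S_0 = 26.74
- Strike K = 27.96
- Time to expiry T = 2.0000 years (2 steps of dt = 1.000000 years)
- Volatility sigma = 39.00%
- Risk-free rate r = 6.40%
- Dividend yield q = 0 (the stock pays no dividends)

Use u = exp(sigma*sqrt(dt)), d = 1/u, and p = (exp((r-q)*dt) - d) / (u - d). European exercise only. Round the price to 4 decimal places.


Answer: Price = V(0,0) = 6.3208

Derivation:
dt = T/N = 1.000000
u = exp(sigma*sqrt(dt)) = 1.476981; d = 1/u = 0.677057
p = (exp((r-q)*dt) - d) / (u - d) = 0.486341
Discount per step: exp(-r*dt) = 0.938005
Stock lattice S(k, i) with i counting down-moves:
  k=0: S(0,0) = 26.7400
  k=1: S(1,0) = 39.4945; S(1,1) = 18.1045
  k=2: S(2,0) = 58.3326; S(2,1) = 26.7400; S(2,2) = 12.2578
Terminal payoffs V(N, i) = max(S_T - K, 0):
  V(2,0) = 30.372568; V(2,1) = 0.000000; V(2,2) = 0.000000
Backward induction: V(k, i) = exp(-r*dt) * [p * V(k+1, i) + (1-p) * V(k+1, i+1)].
  V(1,0) = exp(-r*dt) * [p*30.372568 + (1-p)*0.000000] = 13.855661
  V(1,1) = exp(-r*dt) * [p*0.000000 + (1-p)*0.000000] = 0.000000
  V(0,0) = exp(-r*dt) * [p*13.855661 + (1-p)*0.000000] = 6.320814


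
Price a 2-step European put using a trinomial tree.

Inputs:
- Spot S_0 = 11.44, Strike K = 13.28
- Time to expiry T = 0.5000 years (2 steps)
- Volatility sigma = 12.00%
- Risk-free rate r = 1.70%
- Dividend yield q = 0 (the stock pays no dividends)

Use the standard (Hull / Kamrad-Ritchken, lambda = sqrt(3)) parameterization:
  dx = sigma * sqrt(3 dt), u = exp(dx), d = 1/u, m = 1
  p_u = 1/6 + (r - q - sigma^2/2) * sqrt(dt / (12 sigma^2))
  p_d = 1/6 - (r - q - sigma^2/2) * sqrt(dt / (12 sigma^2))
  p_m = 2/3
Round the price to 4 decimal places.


dt = T/N = 0.250000; dx = sigma*sqrt(3*dt) = 0.103923
u = exp(dx) = 1.109515; d = 1/u = 0.901295
p_u = 0.178454, p_m = 0.666667, p_d = 0.154879
Discount per step: exp(-r*dt) = 0.995759
Stock lattice S(k, j) with j the centered position index:
  k=0: S(0,+0) = 11.4400
  k=1: S(1,-1) = 10.3108; S(1,+0) = 11.4400; S(1,+1) = 12.6929
  k=2: S(2,-2) = 9.2931; S(2,-1) = 10.3108; S(2,+0) = 11.4400; S(2,+1) = 12.6929; S(2,+2) = 14.0829
Terminal payoffs V(N, j) = max(K - S_T, 0):
  V(2,-2) = 3.986921; V(2,-1) = 2.969189; V(2,+0) = 1.840000; V(2,+1) = 0.587148; V(2,+2) = 0.000000
Backward induction: V(k, j) = exp(-r*dt) * [p_u * V(k+1, j+1) + p_m * V(k+1, j) + p_d * V(k+1, j-1)]
  V(1,-1) = exp(-r*dt) * [p_u*1.840000 + p_m*2.969189 + p_d*3.986921] = 2.912900
  V(1,+0) = exp(-r*dt) * [p_u*0.587148 + p_m*1.840000 + p_d*2.969189] = 1.783714
  V(1,+1) = exp(-r*dt) * [p_u*0.000000 + p_m*0.587148 + p_d*1.840000] = 0.673541
  V(0,+0) = exp(-r*dt) * [p_u*0.673541 + p_m*1.783714 + p_d*2.912900] = 1.753020

Answer: Price = V(0,0) = 1.7530


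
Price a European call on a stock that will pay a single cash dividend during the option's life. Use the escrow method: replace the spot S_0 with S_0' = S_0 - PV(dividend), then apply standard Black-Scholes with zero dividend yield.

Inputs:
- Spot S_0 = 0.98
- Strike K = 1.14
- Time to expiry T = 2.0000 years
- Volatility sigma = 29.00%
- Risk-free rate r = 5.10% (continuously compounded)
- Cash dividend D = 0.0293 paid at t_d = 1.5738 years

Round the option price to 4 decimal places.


PV(D) = D * exp(-r * t_d) = 0.0293 * 0.92287286 = 0.02704017
S_0' = S_0 - PV(D) = 0.9800 - 0.02704017 = 0.95295983
d1 = (ln(S_0'/K) + (r + sigma^2/2)*T) / (sigma*sqrt(T)) = 0.01679794
d2 = d1 - sigma*sqrt(T) = -0.39332399
exp(-rT) = 0.90302955
N(d1) = 0.50670109; N(d2) = 0.34704010
C = S_0' * N(d1) - K * exp(-rT) * N(d2) = 0.95295983 * 0.50670109 - 1.1400 * 0.90302955 * 0.34704010 = 0.1256

Answer: Price = 0.1256


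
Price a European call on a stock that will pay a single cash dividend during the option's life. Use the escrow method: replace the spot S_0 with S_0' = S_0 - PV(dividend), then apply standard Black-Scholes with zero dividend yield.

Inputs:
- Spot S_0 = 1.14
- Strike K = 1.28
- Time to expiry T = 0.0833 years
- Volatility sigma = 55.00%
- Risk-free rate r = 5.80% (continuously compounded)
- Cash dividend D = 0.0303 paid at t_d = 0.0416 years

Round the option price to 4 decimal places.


PV(D) = D * exp(-r * t_d) = 0.0303 * 0.99759011 = 0.03022698
S_0' = S_0 - PV(D) = 1.1400 - 0.03022698 = 1.10977302
d1 = (ln(S_0'/K) + (r + sigma^2/2)*T) / (sigma*sqrt(T)) = -0.78917971
d2 = d1 - sigma*sqrt(T) = -0.94791928
exp(-rT) = 0.99518025
N(d1) = 0.21500349; N(d2) = 0.17158528
C = S_0' * N(d1) - K * exp(-rT) * N(d2) = 1.10977302 * 0.21500349 - 1.2800 * 0.99518025 * 0.17158528 = 0.0200

Answer: Price = 0.0200


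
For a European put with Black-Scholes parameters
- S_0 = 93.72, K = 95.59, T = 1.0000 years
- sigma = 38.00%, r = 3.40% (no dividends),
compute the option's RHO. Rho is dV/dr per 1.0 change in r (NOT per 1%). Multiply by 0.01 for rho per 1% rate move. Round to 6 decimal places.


d1 = 0.2274826357; d2 = -0.1525173643
phi(d1) = 0.3887523743; exp(-qT) = 1.0000000000; exp(-rT) = 0.9665715046
N(-d2) = 0.5606105520
Rho = -K*T*exp(-rT)*N(-d2) = -95.5900 * 1.0000 * 0.9665715046 * 0.5606105520 = -51.797371

Answer: Rho = -51.797371


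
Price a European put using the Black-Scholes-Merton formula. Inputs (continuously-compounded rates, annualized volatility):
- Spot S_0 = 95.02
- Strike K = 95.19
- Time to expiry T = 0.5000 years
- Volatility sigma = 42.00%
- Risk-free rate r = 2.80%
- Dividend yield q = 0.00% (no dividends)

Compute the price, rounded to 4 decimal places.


d1 = (ln(S/K) + (r - q + 0.5*sigma^2) * T) / (sigma * sqrt(T)) = 0.18961406
d2 = d1 - sigma * sqrt(T) = -0.10737079
exp(-rT) = 0.98609754; exp(-qT) = 1.00000000
P = K * exp(-rT) * N(-d2) - S_0 * exp(-qT) * N(-d1)
N(-d1) = 0.42480579; N(-d2) = 0.54275259
P = 95.1900 * 0.98609754 * 0.54275259 - 95.0200 * 1.00000000 * 0.42480579 = 10.5813

Answer: Price = 10.5813


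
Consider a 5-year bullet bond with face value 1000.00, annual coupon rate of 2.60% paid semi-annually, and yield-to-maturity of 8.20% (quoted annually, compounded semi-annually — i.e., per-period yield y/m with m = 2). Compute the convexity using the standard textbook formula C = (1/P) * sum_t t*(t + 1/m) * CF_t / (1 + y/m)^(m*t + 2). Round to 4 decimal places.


Answer: Convexity = 23.1899

Derivation:
Coupon per period c = face * coupon_rate / m = 13.000000
Periods per year m = 2; per-period yield y/m = 0.041000
Number of cashflows N = 10
Cashflows (t years, CF_t, discount factor 1/(1+y/m)^(m*t), PV):
  t = 0.5000: CF_t = 13.000000, DF = 0.960615, PV = 12.487992
  t = 1.0000: CF_t = 13.000000, DF = 0.922781, PV = 11.996150
  t = 1.5000: CF_t = 13.000000, DF = 0.886437, PV = 11.523679
  t = 2.0000: CF_t = 13.000000, DF = 0.851524, PV = 11.069817
  t = 2.5000: CF_t = 13.000000, DF = 0.817987, PV = 10.633830
  t = 3.0000: CF_t = 13.000000, DF = 0.785770, PV = 10.215014
  t = 3.5000: CF_t = 13.000000, DF = 0.754823, PV = 9.812694
  t = 4.0000: CF_t = 13.000000, DF = 0.725094, PV = 9.426219
  t = 4.5000: CF_t = 13.000000, DF = 0.696536, PV = 9.054965
  t = 5.0000: CF_t = 1013.000000, DF = 0.669103, PV = 677.800914
Price P = sum_t PV_t = 774.021275
Convexity numerator sum_t t*(t + 1/m) * CF_t / (1+y/m)^(m*t + 2):
  t = 0.5000: term = 5.761840
  t = 1.0000: term = 16.604725
  t = 1.5000: term = 31.901489
  t = 2.0000: term = 51.075071
  t = 2.5000: term = 73.595203
  t = 3.0000: term = 98.975297
  t = 3.5000: term = 126.769513
  t = 4.0000: term = 156.570004
  t = 4.5000: term = 188.004327
  t = 5.0000: term = 17200.195574
Convexity = (1/P) * sum = 17949.453045 / 774.021275 = 23.189870


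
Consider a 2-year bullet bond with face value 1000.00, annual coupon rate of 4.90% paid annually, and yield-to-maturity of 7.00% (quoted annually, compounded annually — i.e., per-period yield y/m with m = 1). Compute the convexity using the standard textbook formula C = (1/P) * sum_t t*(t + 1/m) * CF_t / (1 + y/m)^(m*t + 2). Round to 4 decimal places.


Coupon per period c = face * coupon_rate / m = 49.000000
Periods per year m = 1; per-period yield y/m = 0.070000
Number of cashflows N = 2
Cashflows (t years, CF_t, discount factor 1/(1+y/m)^(m*t), PV):
  t = 1.0000: CF_t = 49.000000, DF = 0.934579, PV = 45.794393
  t = 2.0000: CF_t = 1049.000000, DF = 0.873439, PV = 916.237226
Price P = sum_t PV_t = 962.031618
Convexity numerator sum_t t*(t + 1/m) * CF_t / (1+y/m)^(m*t + 2):
  t = 1.0000: term = 79.997192
  t = 2.0000: term = 4801.662465
Convexity = (1/P) * sum = 4881.659657 / 962.031618 = 5.074324

Answer: Convexity = 5.0743


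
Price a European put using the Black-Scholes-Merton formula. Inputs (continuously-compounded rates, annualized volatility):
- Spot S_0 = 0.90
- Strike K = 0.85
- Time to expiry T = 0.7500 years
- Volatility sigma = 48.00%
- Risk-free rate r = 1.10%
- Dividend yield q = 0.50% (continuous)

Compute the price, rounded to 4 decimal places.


d1 = (ln(S/K) + (r - q + 0.5*sigma^2) * T) / (sigma * sqrt(T)) = 0.35617319
d2 = d1 - sigma * sqrt(T) = -0.05951901
exp(-rT) = 0.99178394; exp(-qT) = 0.99625702
P = K * exp(-rT) * N(-d2) - S_0 * exp(-qT) * N(-d1)
N(-d1) = 0.36085544; N(-d2) = 0.52373064
P = 0.8500 * 0.99178394 * 0.52373064 - 0.9000 * 0.99625702 * 0.36085544 = 0.1180

Answer: Price = 0.1180


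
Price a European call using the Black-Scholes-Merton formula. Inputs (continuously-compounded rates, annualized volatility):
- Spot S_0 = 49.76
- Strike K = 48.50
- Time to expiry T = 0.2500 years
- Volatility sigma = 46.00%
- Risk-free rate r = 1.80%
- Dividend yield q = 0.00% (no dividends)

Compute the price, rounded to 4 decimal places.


d1 = (ln(S/K) + (r - q + 0.5*sigma^2) * T) / (sigma * sqrt(T)) = 0.24607674
d2 = d1 - sigma * sqrt(T) = 0.01607674
exp(-rT) = 0.99551011; exp(-qT) = 1.00000000
C = S_0 * exp(-qT) * N(d1) - K * exp(-rT) * N(d2)
N(d1) = 0.59718859; N(d2) = 0.50641342
C = 49.7600 * 1.00000000 * 0.59718859 - 48.5000 * 0.99551011 * 0.50641342 = 5.2653

Answer: Price = 5.2653


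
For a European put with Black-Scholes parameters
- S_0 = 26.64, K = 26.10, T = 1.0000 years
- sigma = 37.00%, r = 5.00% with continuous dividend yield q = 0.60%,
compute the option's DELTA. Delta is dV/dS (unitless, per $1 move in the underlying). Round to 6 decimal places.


d1 = 0.3592663009; d2 = -0.0107336991
phi(d1) = 0.3740092794; exp(-qT) = 0.9940179641; exp(-rT) = 0.9512294245
N(-d1) = 0.3596979409
Delta = -exp(-qT) * N(-d1) = -0.9940179641 * 0.3596979409 = -0.357546

Answer: Delta = -0.357546


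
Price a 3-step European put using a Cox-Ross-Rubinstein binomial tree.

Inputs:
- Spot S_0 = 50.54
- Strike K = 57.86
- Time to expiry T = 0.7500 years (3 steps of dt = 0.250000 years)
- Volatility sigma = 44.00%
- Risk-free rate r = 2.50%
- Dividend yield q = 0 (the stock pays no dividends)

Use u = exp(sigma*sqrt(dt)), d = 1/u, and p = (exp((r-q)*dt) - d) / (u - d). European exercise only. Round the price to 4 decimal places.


dt = T/N = 0.250000
u = exp(sigma*sqrt(dt)) = 1.246077; d = 1/u = 0.802519
p = (exp((r-q)*dt) - d) / (u - d) = 0.459355
Discount per step: exp(-r*dt) = 0.993769
Stock lattice S(k, i) with i counting down-moves:
  k=0: S(0,0) = 50.5400
  k=1: S(1,0) = 62.9767; S(1,1) = 40.5593
  k=2: S(2,0) = 78.4738; S(2,1) = 50.5400; S(2,2) = 32.5496
  k=3: S(3,0) = 97.7844; S(3,1) = 62.9767; S(3,2) = 40.5593; S(3,3) = 26.1217
Terminal payoffs V(N, i) = max(K - S_T, 0):
  V(3,0) = 0.000000; V(3,1) = 0.000000; V(3,2) = 17.300700; V(3,3) = 31.738334
Backward induction: V(k, i) = exp(-r*dt) * [p * V(k+1, i) + (1-p) * V(k+1, i+1)].
  V(2,0) = exp(-r*dt) * [p*0.000000 + (1-p)*0.000000] = 0.000000
  V(2,1) = exp(-r*dt) * [p*0.000000 + (1-p)*17.300700] = 9.295251
  V(2,2) = exp(-r*dt) * [p*17.300700 + (1-p)*31.738334] = 24.949902
  V(1,0) = exp(-r*dt) * [p*0.000000 + (1-p)*9.295251] = 4.994115
  V(1,1) = exp(-r*dt) * [p*9.295251 + (1-p)*24.949902] = 17.648205
  V(0,0) = exp(-r*dt) * [p*4.994115 + (1-p)*17.648205] = 11.761739

Answer: Price = V(0,0) = 11.7617


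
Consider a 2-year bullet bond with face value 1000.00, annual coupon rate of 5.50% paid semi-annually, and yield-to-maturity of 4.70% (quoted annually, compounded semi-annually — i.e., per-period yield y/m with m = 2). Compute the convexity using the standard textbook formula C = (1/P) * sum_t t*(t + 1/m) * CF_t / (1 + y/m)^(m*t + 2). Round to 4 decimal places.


Coupon per period c = face * coupon_rate / m = 27.500000
Periods per year m = 2; per-period yield y/m = 0.023500
Number of cashflows N = 4
Cashflows (t years, CF_t, discount factor 1/(1+y/m)^(m*t), PV):
  t = 0.5000: CF_t = 27.500000, DF = 0.977040, PV = 26.868588
  t = 1.0000: CF_t = 27.500000, DF = 0.954606, PV = 26.251674
  t = 1.5000: CF_t = 27.500000, DF = 0.932688, PV = 25.648924
  t = 2.0000: CF_t = 1027.500000, DF = 0.911273, PV = 936.333243
Price P = sum_t PV_t = 1015.102429
Convexity numerator sum_t t*(t + 1/m) * CF_t / (1+y/m)^(m*t + 2):
  t = 0.5000: term = 12.824462
  t = 1.0000: term = 37.590021
  t = 1.5000: term = 73.453875
  t = 2.0000: term = 4469.148164
Convexity = (1/P) * sum = 4593.016522 / 1015.102429 = 4.524683

Answer: Convexity = 4.5247


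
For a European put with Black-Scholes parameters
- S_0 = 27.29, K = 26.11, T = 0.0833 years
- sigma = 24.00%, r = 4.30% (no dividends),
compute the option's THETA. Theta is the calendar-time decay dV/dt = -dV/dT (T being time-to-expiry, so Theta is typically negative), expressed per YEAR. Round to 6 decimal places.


d1 = 0.7244725643; d2 = 0.6552043898
phi(d1) = 0.3068584289; exp(-qT) = 1.0000000000; exp(-rT) = 0.9964245074
Theta = -S*exp(-qT)*phi(d1)*sigma/(2*sqrt(T)) + r*K*exp(-rT)*N(-d2) - q*S*exp(-qT)*N(-d1)
N(-d1) = 0.2343878324; N(-d2) = 0.2561680842; sqrt(T) = 0.2886173938
Term 1 = -27.2900 * 1.0000000000 * 0.3068584289 * 0.2400 / (2 * 0.2886173938) = -3.4817720780
Term 2 = 0.0430 * 26.1100 * 0.9964245074 * 0.2561680842 = 0.2865792544
Term 3 = 0 (no dividend yield, q = 0)
Theta = -3.4817720780 + (0.2865792544) + (0.0000000000) = -3.195193

Answer: Theta = -3.195193


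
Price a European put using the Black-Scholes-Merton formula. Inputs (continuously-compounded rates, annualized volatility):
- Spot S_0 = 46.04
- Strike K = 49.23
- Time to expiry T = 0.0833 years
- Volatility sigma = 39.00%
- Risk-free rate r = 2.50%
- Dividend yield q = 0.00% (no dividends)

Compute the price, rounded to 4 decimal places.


d1 = (ln(S/K) + (r - q + 0.5*sigma^2) * T) / (sigma * sqrt(T)) = -0.52038679
d2 = d1 - sigma * sqrt(T) = -0.63294757
exp(-rT) = 0.99791967; exp(-qT) = 1.00000000
P = K * exp(-rT) * N(-d2) - S_0 * exp(-qT) * N(-d1)
N(-d1) = 0.69860299; N(-d2) = 0.73661606
P = 49.2300 * 0.99791967 * 0.73661606 - 46.0400 * 1.00000000 * 0.69860299 = 4.0245

Answer: Price = 4.0245


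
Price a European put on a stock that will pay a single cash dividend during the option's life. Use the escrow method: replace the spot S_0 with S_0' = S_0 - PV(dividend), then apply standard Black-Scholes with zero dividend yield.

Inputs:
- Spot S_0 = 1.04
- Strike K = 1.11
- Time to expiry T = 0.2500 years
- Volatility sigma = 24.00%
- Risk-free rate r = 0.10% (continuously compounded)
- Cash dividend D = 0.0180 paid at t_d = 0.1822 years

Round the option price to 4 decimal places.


Answer: Price = 0.1064

Derivation:
PV(D) = D * exp(-r * t_d) = 0.0180 * 0.99981782 = 0.01799672
S_0' = S_0 - PV(D) = 1.0400 - 0.01799672 = 1.02200328
d1 = (ln(S_0'/K) + (r + sigma^2/2)*T) / (sigma*sqrt(T)) = -0.62621096
d2 = d1 - sigma*sqrt(T) = -0.74621096
exp(-rT) = 0.99975003
N(-d1) = 0.73441171; N(-d2) = 0.77223000
P = K * exp(-rT) * N(-d2) - S_0' * N(-d1) = 1.1100 * 0.99975003 * 0.77223000 - 1.02200328 * 0.73441171 = 0.1064


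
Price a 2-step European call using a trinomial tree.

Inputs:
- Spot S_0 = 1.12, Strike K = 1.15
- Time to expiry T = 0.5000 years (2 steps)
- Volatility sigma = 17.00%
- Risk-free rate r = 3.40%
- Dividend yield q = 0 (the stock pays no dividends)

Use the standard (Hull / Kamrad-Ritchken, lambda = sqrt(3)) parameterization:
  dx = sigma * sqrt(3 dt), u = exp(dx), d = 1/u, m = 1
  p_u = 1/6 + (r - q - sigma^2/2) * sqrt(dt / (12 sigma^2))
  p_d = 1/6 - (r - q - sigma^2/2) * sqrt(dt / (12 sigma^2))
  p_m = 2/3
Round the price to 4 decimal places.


dt = T/N = 0.250000; dx = sigma*sqrt(3*dt) = 0.147224
u = exp(dx) = 1.158614; d = 1/u = 0.863100
p_u = 0.183265, p_m = 0.666667, p_d = 0.150068
Discount per step: exp(-r*dt) = 0.991536
Stock lattice S(k, j) with j the centered position index:
  k=0: S(0,+0) = 1.1200
  k=1: S(1,-1) = 0.9667; S(1,+0) = 1.1200; S(1,+1) = 1.2976
  k=2: S(2,-2) = 0.8343; S(2,-1) = 0.9667; S(2,+0) = 1.1200; S(2,+1) = 1.2976; S(2,+2) = 1.5035
Terminal payoffs V(N, j) = max(S_T - K, 0):
  V(2,-2) = 0.000000; V(2,-1) = 0.000000; V(2,+0) = 0.000000; V(2,+1) = 0.147647; V(2,+2) = 0.353472
Backward induction: V(k, j) = exp(-r*dt) * [p_u * V(k+1, j+1) + p_m * V(k+1, j) + p_d * V(k+1, j-1)]
  V(1,-1) = exp(-r*dt) * [p_u*0.000000 + p_m*0.000000 + p_d*0.000000] = 0.000000
  V(1,+0) = exp(-r*dt) * [p_u*0.147647 + p_m*0.000000 + p_d*0.000000] = 0.026830
  V(1,+1) = exp(-r*dt) * [p_u*0.353472 + p_m*0.147647 + p_d*0.000000] = 0.161830
  V(0,+0) = exp(-r*dt) * [p_u*0.161830 + p_m*0.026830 + p_d*0.000000] = 0.047142

Answer: Price = V(0,0) = 0.0471


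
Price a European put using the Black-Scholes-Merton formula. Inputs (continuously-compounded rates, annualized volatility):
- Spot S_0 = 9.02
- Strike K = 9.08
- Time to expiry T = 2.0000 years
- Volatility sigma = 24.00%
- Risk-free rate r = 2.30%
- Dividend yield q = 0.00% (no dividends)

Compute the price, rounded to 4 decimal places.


Answer: Price = 1.0259

Derivation:
d1 = (ln(S/K) + (r - q + 0.5*sigma^2) * T) / (sigma * sqrt(T)) = 0.28570102
d2 = d1 - sigma * sqrt(T) = -0.05371024
exp(-rT) = 0.95504196; exp(-qT) = 1.00000000
P = K * exp(-rT) * N(-d2) - S_0 * exp(-qT) * N(-d1)
N(-d1) = 0.38755356; N(-d2) = 0.52141699
P = 9.0800 * 0.95504196 * 0.52141699 - 9.0200 * 1.00000000 * 0.38755356 = 1.0259


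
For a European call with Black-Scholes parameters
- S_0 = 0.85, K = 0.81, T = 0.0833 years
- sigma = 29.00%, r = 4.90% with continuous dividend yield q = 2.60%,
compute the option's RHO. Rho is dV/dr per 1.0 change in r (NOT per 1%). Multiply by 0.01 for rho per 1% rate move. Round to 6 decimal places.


Answer: Rho = 0.047792

Derivation:
d1 = 0.6406377436; d2 = 0.5569386994
phi(d1) = 0.3249295490; exp(-qT) = 0.9978365437; exp(-rT) = 0.9959266188
N(d2) = 0.7112153437
Rho = K*T*exp(-rT)*N(d2) = 0.8100 * 0.0833 * 0.9959266188 * 0.7112153437 = 0.047792


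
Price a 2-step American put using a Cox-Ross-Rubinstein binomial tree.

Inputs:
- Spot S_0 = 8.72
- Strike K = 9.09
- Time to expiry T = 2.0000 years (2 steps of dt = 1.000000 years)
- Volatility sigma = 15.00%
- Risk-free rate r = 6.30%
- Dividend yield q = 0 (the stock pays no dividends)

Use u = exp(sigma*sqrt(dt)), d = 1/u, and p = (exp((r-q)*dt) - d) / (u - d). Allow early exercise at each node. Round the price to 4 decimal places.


dt = T/N = 1.000000
u = exp(sigma*sqrt(dt)) = 1.161834; d = 1/u = 0.860708
p = (exp((r-q)*dt) - d) / (u - d) = 0.678516
Discount per step: exp(-r*dt) = 0.938943
Stock lattice S(k, i) with i counting down-moves:
  k=0: S(0,0) = 8.7200
  k=1: S(1,0) = 10.1312; S(1,1) = 7.5054
  k=2: S(2,0) = 11.7708; S(2,1) = 8.7200; S(2,2) = 6.4599
Terminal payoffs V(N, i) = max(K - S_T, 0):
  V(2,0) = 0.000000; V(2,1) = 0.370000; V(2,2) = 2.630065
Backward induction: V(k, i) = exp(-r*dt) * [p * V(k+1, i) + (1-p) * V(k+1, i+1)]; then take max(V_cont, immediate exercise) for American.
  V(1,0) = exp(-r*dt) * [p*0.000000 + (1-p)*0.370000] = 0.111687; exercise = 0.000000; V(1,0) = max -> 0.111687
  V(1,1) = exp(-r*dt) * [p*0.370000 + (1-p)*2.630065] = 1.029623; exercise = 1.584626; V(1,1) = max -> 1.584626
  V(0,0) = exp(-r*dt) * [p*0.111687 + (1-p)*1.584626] = 0.549483; exercise = 0.370000; V(0,0) = max -> 0.549483

Answer: Price = V(0,0) = 0.5495


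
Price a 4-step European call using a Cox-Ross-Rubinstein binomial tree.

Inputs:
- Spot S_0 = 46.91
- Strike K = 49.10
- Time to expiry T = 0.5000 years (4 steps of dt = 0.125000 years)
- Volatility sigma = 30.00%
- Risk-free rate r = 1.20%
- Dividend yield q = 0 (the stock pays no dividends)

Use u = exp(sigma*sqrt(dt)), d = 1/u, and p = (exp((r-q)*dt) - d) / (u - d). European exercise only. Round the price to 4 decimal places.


Answer: Price = V(0,0) = 3.2372

Derivation:
dt = T/N = 0.125000
u = exp(sigma*sqrt(dt)) = 1.111895; d = 1/u = 0.899365
p = (exp((r-q)*dt) - d) / (u - d) = 0.480571
Discount per step: exp(-r*dt) = 0.998501
Stock lattice S(k, i) with i counting down-moves:
  k=0: S(0,0) = 46.9100
  k=1: S(1,0) = 52.1590; S(1,1) = 42.1892
  k=2: S(2,0) = 57.9954; S(2,1) = 46.9100; S(2,2) = 37.9435
  k=3: S(3,0) = 64.4848; S(3,1) = 52.1590; S(3,2) = 42.1892; S(3,3) = 34.1251
  k=4: S(4,0) = 71.7003; S(4,1) = 57.9954; S(4,2) = 46.9100; S(4,3) = 37.9435; S(4,4) = 30.6909
Terminal payoffs V(N, i) = max(S_T - K, 0):
  V(4,0) = 22.600301; V(4,1) = 8.895354; V(4,2) = 0.000000; V(4,3) = 0.000000; V(4,4) = 0.000000
Backward induction: V(k, i) = exp(-r*dt) * [p * V(k+1, i) + (1-p) * V(k+1, i+1)].
  V(3,0) = exp(-r*dt) * [p*22.600301 + (1-p)*8.895354] = 15.458355
  V(3,1) = exp(-r*dt) * [p*8.895354 + (1-p)*0.000000] = 4.268446
  V(3,2) = exp(-r*dt) * [p*0.000000 + (1-p)*0.000000] = 0.000000
  V(3,3) = exp(-r*dt) * [p*0.000000 + (1-p)*0.000000] = 0.000000
  V(2,0) = exp(-r*dt) * [p*15.458355 + (1-p)*4.268446] = 9.631539
  V(2,1) = exp(-r*dt) * [p*4.268446 + (1-p)*0.000000] = 2.048219
  V(2,2) = exp(-r*dt) * [p*0.000000 + (1-p)*0.000000] = 0.000000
  V(1,0) = exp(-r*dt) * [p*9.631539 + (1-p)*2.048219] = 5.684013
  V(1,1) = exp(-r*dt) * [p*2.048219 + (1-p)*0.000000] = 0.982840
  V(0,0) = exp(-r*dt) * [p*5.684013 + (1-p)*0.982840] = 3.237230


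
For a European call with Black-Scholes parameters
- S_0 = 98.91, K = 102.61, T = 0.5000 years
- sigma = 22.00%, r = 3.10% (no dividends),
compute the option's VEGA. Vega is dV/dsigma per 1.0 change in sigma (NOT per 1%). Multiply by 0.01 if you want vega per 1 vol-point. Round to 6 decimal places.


d1 = -0.0586580310; d2 = -0.2142215228
phi(d1) = 0.3982565372; exp(-qT) = 1.0000000000; exp(-rT) = 0.9846195068
Vega = S * exp(-qT) * phi(d1) * sqrt(T) = 98.9100 * 1.0000000000 * 0.3982565372 * 0.7071067812 = 27.854035

Answer: Vega = 27.854035


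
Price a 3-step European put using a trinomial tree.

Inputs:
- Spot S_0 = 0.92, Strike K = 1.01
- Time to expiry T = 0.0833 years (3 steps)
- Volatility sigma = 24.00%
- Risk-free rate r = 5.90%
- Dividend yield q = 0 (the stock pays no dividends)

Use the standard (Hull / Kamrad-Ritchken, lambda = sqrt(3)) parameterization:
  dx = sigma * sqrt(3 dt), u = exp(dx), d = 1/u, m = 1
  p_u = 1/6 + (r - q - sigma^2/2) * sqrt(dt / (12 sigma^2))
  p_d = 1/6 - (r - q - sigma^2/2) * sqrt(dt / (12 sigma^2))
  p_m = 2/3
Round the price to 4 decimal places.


Answer: Price = V(0,0) = 0.0885

Derivation:
dt = T/N = 0.027767; dx = sigma*sqrt(3*dt) = 0.069268
u = exp(dx) = 1.071724; d = 1/u = 0.933076
p_u = 0.172720, p_m = 0.666667, p_d = 0.160614
Discount per step: exp(-r*dt) = 0.998363
Stock lattice S(k, j) with j the centered position index:
  k=0: S(0,+0) = 0.9200
  k=1: S(1,-1) = 0.8584; S(1,+0) = 0.9200; S(1,+1) = 0.9860
  k=2: S(2,-2) = 0.8010; S(2,-1) = 0.8584; S(2,+0) = 0.9200; S(2,+1) = 0.9860; S(2,+2) = 1.0567
  k=3: S(3,-3) = 0.7474; S(3,-2) = 0.8010; S(3,-1) = 0.8584; S(3,+0) = 0.9200; S(3,+1) = 0.9860; S(3,+2) = 1.0567; S(3,+3) = 1.1325
Terminal payoffs V(N, j) = max(K - S_T, 0):
  V(3,-3) = 0.262623; V(3,-2) = 0.209019; V(3,-1) = 0.151570; V(3,+0) = 0.090000; V(3,+1) = 0.024014; V(3,+2) = 0.000000; V(3,+3) = 0.000000
Backward induction: V(k, j) = exp(-r*dt) * [p_u * V(k+1, j+1) + p_m * V(k+1, j) + p_d * V(k+1, j-1)]
  V(2,-2) = exp(-r*dt) * [p_u*0.151570 + p_m*0.209019 + p_d*0.262623] = 0.207366
  V(2,-1) = exp(-r*dt) * [p_u*0.090000 + p_m*0.151570 + p_d*0.209019] = 0.149917
  V(2,+0) = exp(-r*dt) * [p_u*0.024014 + p_m*0.090000 + p_d*0.151570] = 0.088347
  V(2,+1) = exp(-r*dt) * [p_u*0.000000 + p_m*0.024014 + p_d*0.090000] = 0.030415
  V(2,+2) = exp(-r*dt) * [p_u*0.000000 + p_m*0.000000 + p_d*0.024014] = 0.003851
  V(1,-1) = exp(-r*dt) * [p_u*0.088347 + p_m*0.149917 + p_d*0.207366] = 0.148266
  V(1,+0) = exp(-r*dt) * [p_u*0.030415 + p_m*0.088347 + p_d*0.149917] = 0.088086
  V(1,+1) = exp(-r*dt) * [p_u*0.003851 + p_m*0.030415 + p_d*0.088347] = 0.035074
  V(0,+0) = exp(-r*dt) * [p_u*0.035074 + p_m*0.088086 + p_d*0.148266] = 0.088450


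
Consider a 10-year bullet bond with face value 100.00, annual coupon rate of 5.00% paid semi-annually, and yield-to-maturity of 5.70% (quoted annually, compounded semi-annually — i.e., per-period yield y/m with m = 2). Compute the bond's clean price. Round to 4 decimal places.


Coupon per period c = face * coupon_rate / m = 2.500000
Periods per year m = 2; per-period yield y/m = 0.028500
Number of cashflows N = 20
Cashflows (t years, CF_t, discount factor 1/(1+y/m)^(m*t), PV):
  t = 0.5000: CF_t = 2.500000, DF = 0.972290, PV = 2.430724
  t = 1.0000: CF_t = 2.500000, DF = 0.945347, PV = 2.363368
  t = 1.5000: CF_t = 2.500000, DF = 0.919152, PV = 2.297879
  t = 2.0000: CF_t = 2.500000, DF = 0.893682, PV = 2.234204
  t = 2.5000: CF_t = 2.500000, DF = 0.868917, PV = 2.172294
  t = 3.0000: CF_t = 2.500000, DF = 0.844840, PV = 2.112099
  t = 3.5000: CF_t = 2.500000, DF = 0.821429, PV = 2.053572
  t = 4.0000: CF_t = 2.500000, DF = 0.798667, PV = 1.996667
  t = 4.5000: CF_t = 2.500000, DF = 0.776536, PV = 1.941339
  t = 5.0000: CF_t = 2.500000, DF = 0.755018, PV = 1.887544
  t = 5.5000: CF_t = 2.500000, DF = 0.734096, PV = 1.835240
  t = 6.0000: CF_t = 2.500000, DF = 0.713754, PV = 1.784385
  t = 6.5000: CF_t = 2.500000, DF = 0.693976, PV = 1.734939
  t = 7.0000: CF_t = 2.500000, DF = 0.674745, PV = 1.686863
  t = 7.5000: CF_t = 2.500000, DF = 0.656048, PV = 1.640120
  t = 8.0000: CF_t = 2.500000, DF = 0.637869, PV = 1.594672
  t = 8.5000: CF_t = 2.500000, DF = 0.620193, PV = 1.550483
  t = 9.0000: CF_t = 2.500000, DF = 0.603007, PV = 1.507519
  t = 9.5000: CF_t = 2.500000, DF = 0.586298, PV = 1.465745
  t = 10.0000: CF_t = 102.500000, DF = 0.570051, PV = 58.430277
Price P = sum_t PV_t = 94.719930

Answer: Price = 94.7199


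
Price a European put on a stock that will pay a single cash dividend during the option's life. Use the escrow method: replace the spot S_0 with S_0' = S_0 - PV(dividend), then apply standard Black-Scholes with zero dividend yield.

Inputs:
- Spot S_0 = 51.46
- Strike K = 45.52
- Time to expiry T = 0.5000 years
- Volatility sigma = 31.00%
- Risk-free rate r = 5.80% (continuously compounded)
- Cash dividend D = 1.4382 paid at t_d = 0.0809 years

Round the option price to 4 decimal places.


PV(D) = D * exp(-r * t_d) = 1.4382 * 0.99531879 = 1.43146749
S_0' = S_0 - PV(D) = 51.4600 - 1.43146749 = 50.02853251
d1 = (ln(S_0'/K) + (r + sigma^2/2)*T) / (sigma*sqrt(T)) = 0.67274004
d2 = d1 - sigma*sqrt(T) = 0.45353694
exp(-rT) = 0.97141646
N(-d1) = 0.25055635; N(-d2) = 0.32508108
P = K * exp(-rT) * N(-d2) - S_0' * N(-d1) = 45.5200 * 0.97141646 * 0.32508108 - 50.02853251 * 0.25055635 = 1.8398

Answer: Price = 1.8398


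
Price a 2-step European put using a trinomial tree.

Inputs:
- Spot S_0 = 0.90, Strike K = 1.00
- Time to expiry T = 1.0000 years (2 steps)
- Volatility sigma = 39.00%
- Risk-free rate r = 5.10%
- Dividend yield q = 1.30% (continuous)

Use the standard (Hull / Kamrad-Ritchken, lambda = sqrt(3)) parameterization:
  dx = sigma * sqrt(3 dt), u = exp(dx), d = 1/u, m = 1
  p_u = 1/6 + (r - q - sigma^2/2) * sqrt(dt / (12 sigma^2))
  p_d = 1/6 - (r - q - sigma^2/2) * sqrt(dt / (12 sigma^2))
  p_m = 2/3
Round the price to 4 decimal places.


Answer: Price = V(0,0) = 0.1735

Derivation:
dt = T/N = 0.500000; dx = sigma*sqrt(3*dt) = 0.477650
u = exp(dx) = 1.612282; d = 1/u = 0.620239
p_u = 0.146751, p_m = 0.666667, p_d = 0.186582
Discount per step: exp(-r*dt) = 0.974822
Stock lattice S(k, j) with j the centered position index:
  k=0: S(0,+0) = 0.9000
  k=1: S(1,-1) = 0.5582; S(1,+0) = 0.9000; S(1,+1) = 1.4511
  k=2: S(2,-2) = 0.3462; S(2,-1) = 0.5582; S(2,+0) = 0.9000; S(2,+1) = 1.4511; S(2,+2) = 2.3395
Terminal payoffs V(N, j) = max(K - S_T, 0):
  V(2,-2) = 0.653773; V(2,-1) = 0.441785; V(2,+0) = 0.100000; V(2,+1) = 0.000000; V(2,+2) = 0.000000
Backward induction: V(k, j) = exp(-r*dt) * [p_u * V(k+1, j+1) + p_m * V(k+1, j) + p_d * V(k+1, j-1)]
  V(1,-1) = exp(-r*dt) * [p_u*0.100000 + p_m*0.441785 + p_d*0.653773] = 0.420325
  V(1,+0) = exp(-r*dt) * [p_u*0.000000 + p_m*0.100000 + p_d*0.441785] = 0.145342
  V(1,+1) = exp(-r*dt) * [p_u*0.000000 + p_m*0.000000 + p_d*0.100000] = 0.018188
  V(0,+0) = exp(-r*dt) * [p_u*0.018188 + p_m*0.145342 + p_d*0.420325] = 0.173507


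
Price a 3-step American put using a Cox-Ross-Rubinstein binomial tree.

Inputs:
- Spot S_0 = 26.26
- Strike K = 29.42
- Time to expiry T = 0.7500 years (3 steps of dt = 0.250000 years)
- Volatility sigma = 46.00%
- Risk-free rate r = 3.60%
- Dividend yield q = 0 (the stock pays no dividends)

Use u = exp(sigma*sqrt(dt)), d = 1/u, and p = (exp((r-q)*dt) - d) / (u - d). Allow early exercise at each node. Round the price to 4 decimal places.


Answer: Price = V(0,0) = 5.8741

Derivation:
dt = T/N = 0.250000
u = exp(sigma*sqrt(dt)) = 1.258600; d = 1/u = 0.794534
p = (exp((r-q)*dt) - d) / (u - d) = 0.462233
Discount per step: exp(-r*dt) = 0.991040
Stock lattice S(k, i) with i counting down-moves:
  k=0: S(0,0) = 26.2600
  k=1: S(1,0) = 33.0508; S(1,1) = 20.8645
  k=2: S(2,0) = 41.5978; S(2,1) = 26.2600; S(2,2) = 16.5775
  k=3: S(3,0) = 52.3550; S(3,1) = 33.0508; S(3,2) = 20.8645; S(3,3) = 13.1714
Terminal payoffs V(N, i) = max(K - S_T, 0):
  V(3,0) = 0.000000; V(3,1) = 0.000000; V(3,2) = 8.555548; V(3,3) = 16.248612
Backward induction: V(k, i) = exp(-r*dt) * [p * V(k+1, i) + (1-p) * V(k+1, i+1)]; then take max(V_cont, immediate exercise) for American.
  V(2,0) = exp(-r*dt) * [p*0.000000 + (1-p)*0.000000] = 0.000000; exercise = 0.000000; V(2,0) = max -> 0.000000
  V(2,1) = exp(-r*dt) * [p*0.000000 + (1-p)*8.555548] = 4.559665; exercise = 3.160000; V(2,1) = max -> 4.559665
  V(2,2) = exp(-r*dt) * [p*8.555548 + (1-p)*16.248612] = 12.578899; exercise = 12.842491; V(2,2) = max -> 12.842491
  V(1,0) = exp(-r*dt) * [p*0.000000 + (1-p)*4.559665] = 2.430066; exercise = 0.000000; V(1,0) = max -> 2.430066
  V(1,1) = exp(-r*dt) * [p*4.559665 + (1-p)*12.842491] = 8.933131; exercise = 8.555548; V(1,1) = max -> 8.933131
  V(0,0) = exp(-r*dt) * [p*2.430066 + (1-p)*8.933131] = 5.874091; exercise = 3.160000; V(0,0) = max -> 5.874091


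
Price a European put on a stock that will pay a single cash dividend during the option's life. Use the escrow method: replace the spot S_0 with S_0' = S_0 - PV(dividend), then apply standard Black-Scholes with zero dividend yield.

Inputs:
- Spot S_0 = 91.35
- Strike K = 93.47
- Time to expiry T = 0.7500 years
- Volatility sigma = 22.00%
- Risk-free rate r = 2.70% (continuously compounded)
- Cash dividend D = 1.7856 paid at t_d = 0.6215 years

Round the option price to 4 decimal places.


Answer: Price = 7.9228

Derivation:
PV(D) = D * exp(-r * t_d) = 1.7856 * 0.98335951 = 1.75588674
S_0' = S_0 - PV(D) = 91.3500 - 1.75588674 = 89.59411326
d1 = (ln(S_0'/K) + (r + sigma^2/2)*T) / (sigma*sqrt(T)) = -0.02073691
d2 = d1 - sigma*sqrt(T) = -0.21126250
exp(-rT) = 0.97995365
N(-d1) = 0.50827224; N(-d2) = 0.58365878
P = K * exp(-rT) * N(-d2) - S_0' * N(-d1) = 93.4700 * 0.97995365 * 0.58365878 - 89.59411326 * 0.50827224 = 7.9228


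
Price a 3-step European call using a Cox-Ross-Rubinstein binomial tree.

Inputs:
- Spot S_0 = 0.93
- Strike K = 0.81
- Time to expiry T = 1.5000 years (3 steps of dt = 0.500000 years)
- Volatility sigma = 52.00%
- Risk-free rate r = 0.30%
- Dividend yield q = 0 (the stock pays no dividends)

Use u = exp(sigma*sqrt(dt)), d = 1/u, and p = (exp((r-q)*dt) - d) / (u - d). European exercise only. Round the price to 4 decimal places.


dt = T/N = 0.500000
u = exp(sigma*sqrt(dt)) = 1.444402; d = 1/u = 0.692328
p = (exp((r-q)*dt) - d) / (u - d) = 0.411094
Discount per step: exp(-r*dt) = 0.998501
Stock lattice S(k, i) with i counting down-moves:
  k=0: S(0,0) = 0.9300
  k=1: S(1,0) = 1.3433; S(1,1) = 0.6439
  k=2: S(2,0) = 1.9403; S(2,1) = 0.9300; S(2,2) = 0.4458
  k=3: S(3,0) = 2.8025; S(3,1) = 1.3433; S(3,2) = 0.6439; S(3,3) = 0.3086
Terminal payoffs V(N, i) = max(S_T - K, 0):
  V(3,0) = 1.992511; V(3,1) = 0.533294; V(3,2) = 0.000000; V(3,3) = 0.000000
Backward induction: V(k, i) = exp(-r*dt) * [p * V(k+1, i) + (1-p) * V(k+1, i+1)].
  V(2,0) = exp(-r*dt) * [p*1.992511 + (1-p)*0.533294] = 1.131471
  V(2,1) = exp(-r*dt) * [p*0.533294 + (1-p)*0.000000] = 0.218905
  V(2,2) = exp(-r*dt) * [p*0.000000 + (1-p)*0.000000] = 0.000000
  V(1,0) = exp(-r*dt) * [p*1.131471 + (1-p)*0.218905] = 0.593165
  V(1,1) = exp(-r*dt) * [p*0.218905 + (1-p)*0.000000] = 0.089856
  V(0,0) = exp(-r*dt) * [p*0.593165 + (1-p)*0.089856] = 0.296318

Answer: Price = V(0,0) = 0.2963


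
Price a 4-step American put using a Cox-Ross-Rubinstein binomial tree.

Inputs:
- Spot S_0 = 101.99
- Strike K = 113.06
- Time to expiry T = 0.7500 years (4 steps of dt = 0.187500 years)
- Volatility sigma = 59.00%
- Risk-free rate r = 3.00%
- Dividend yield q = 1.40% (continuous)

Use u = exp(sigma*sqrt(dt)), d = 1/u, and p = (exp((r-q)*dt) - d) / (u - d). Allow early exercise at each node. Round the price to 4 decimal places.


dt = T/N = 0.187500
u = exp(sigma*sqrt(dt)) = 1.291078; d = 1/u = 0.774547
p = (exp((r-q)*dt) - d) / (u - d) = 0.442292
Discount per step: exp(-r*dt) = 0.994391
Stock lattice S(k, i) with i counting down-moves:
  k=0: S(0,0) = 101.9900
  k=1: S(1,0) = 131.6770; S(1,1) = 78.9960
  k=2: S(2,0) = 170.0053; S(2,1) = 101.9900; S(2,2) = 61.1861
  k=3: S(3,0) = 219.4901; S(3,1) = 131.6770; S(3,2) = 78.9960; S(3,3) = 47.3915
  k=4: S(4,0) = 283.3789; S(4,1) = 170.0053; S(4,2) = 101.9900; S(4,3) = 61.1861; S(4,4) = 36.7069
Terminal payoffs V(N, i) = max(K - S_T, 0):
  V(4,0) = 0.000000; V(4,1) = 0.000000; V(4,2) = 11.070000; V(4,3) = 51.873916; V(4,4) = 76.353098
Backward induction: V(k, i) = exp(-r*dt) * [p * V(k+1, i) + (1-p) * V(k+1, i+1)]; then take max(V_cont, immediate exercise) for American.
  V(3,0) = exp(-r*dt) * [p*0.000000 + (1-p)*0.000000] = 0.000000; exercise = 0.000000; V(3,0) = max -> 0.000000
  V(3,1) = exp(-r*dt) * [p*0.000000 + (1-p)*11.070000] = 6.139192; exercise = 0.000000; V(3,1) = max -> 6.139192
  V(3,2) = exp(-r*dt) * [p*11.070000 + (1-p)*51.873916] = 33.636911; exercise = 34.063996; V(3,2) = max -> 34.063996
  V(3,3) = exp(-r*dt) * [p*51.873916 + (1-p)*76.353098] = 65.158591; exercise = 65.668528; V(3,3) = max -> 65.668528
  V(2,0) = exp(-r*dt) * [p*0.000000 + (1-p)*6.139192] = 3.404669; exercise = 0.000000; V(2,0) = max -> 3.404669
  V(2,1) = exp(-r*dt) * [p*6.139192 + (1-p)*34.063996] = 21.591273; exercise = 11.070000; V(2,1) = max -> 21.591273
  V(2,2) = exp(-r*dt) * [p*34.063996 + (1-p)*65.668528] = 51.400141; exercise = 51.873916; V(2,2) = max -> 51.873916
  V(1,0) = exp(-r*dt) * [p*3.404669 + (1-p)*21.591273] = 13.471484; exercise = 0.000000; V(1,0) = max -> 13.471484
  V(1,1) = exp(-r*dt) * [p*21.591273 + (1-p)*51.873916] = 38.264288; exercise = 34.063996; V(1,1) = max -> 38.264288
  V(0,0) = exp(-r*dt) * [p*13.471484 + (1-p)*38.264288] = 27.145494; exercise = 11.070000; V(0,0) = max -> 27.145494

Answer: Price = V(0,0) = 27.1455


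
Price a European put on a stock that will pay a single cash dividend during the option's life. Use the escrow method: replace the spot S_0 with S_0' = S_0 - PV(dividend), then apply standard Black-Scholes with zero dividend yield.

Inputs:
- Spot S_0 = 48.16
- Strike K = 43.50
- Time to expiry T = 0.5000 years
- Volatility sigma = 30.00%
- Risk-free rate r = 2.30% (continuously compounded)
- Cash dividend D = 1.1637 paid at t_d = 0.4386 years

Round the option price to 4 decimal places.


PV(D) = D * exp(-r * t_d) = 1.1637 * 0.98996291 = 1.15201984
S_0' = S_0 - PV(D) = 48.1600 - 1.15201984 = 47.00798016
d1 = (ln(S_0'/K) + (r + sigma^2/2)*T) / (sigma*sqrt(T)) = 0.52588210
d2 = d1 - sigma*sqrt(T) = 0.31375007
exp(-rT) = 0.98856587
N(-d1) = 0.29948506; N(-d2) = 0.37685544
P = K * exp(-rT) * N(-d2) - S_0' * N(-d1) = 43.5000 * 0.98856587 * 0.37685544 - 47.00798016 * 0.29948506 = 2.1276

Answer: Price = 2.1276
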